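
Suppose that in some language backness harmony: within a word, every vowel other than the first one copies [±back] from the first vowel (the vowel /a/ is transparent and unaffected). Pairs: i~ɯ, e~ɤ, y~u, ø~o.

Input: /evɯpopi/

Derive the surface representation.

/ɯ/ harmonizes with /e/ ([-back]) → [i]
/o/ harmonizes with /e/ ([-back]) → [ø]

[evipøpi]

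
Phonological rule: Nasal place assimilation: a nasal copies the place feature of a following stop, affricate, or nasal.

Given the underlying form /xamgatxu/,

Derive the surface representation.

/m/ before /g/ (velar) → [ŋ]

[xaŋgatxu]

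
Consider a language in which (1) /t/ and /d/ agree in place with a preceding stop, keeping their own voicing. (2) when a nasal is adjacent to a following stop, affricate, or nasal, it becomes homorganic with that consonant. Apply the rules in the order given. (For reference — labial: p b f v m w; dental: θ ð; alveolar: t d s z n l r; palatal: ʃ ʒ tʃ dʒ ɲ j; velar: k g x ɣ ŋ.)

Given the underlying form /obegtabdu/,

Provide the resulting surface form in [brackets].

Rule 1: /t/ after /g/ (velar) → [k]
Rule 1: /d/ after /b/ (labial) → [b]
After rule 1: obegkabbu
Rule 2: no segment meets the rule's conditions; no change.

[obegkabbu]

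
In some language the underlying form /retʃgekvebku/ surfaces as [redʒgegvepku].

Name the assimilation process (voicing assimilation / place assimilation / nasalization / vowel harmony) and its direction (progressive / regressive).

/tʃ/→[dʒ] /k/→[g] /b/→[p].
Each target copies a feature from the following segment, so the direction is regressive.

voicing assimilation, regressive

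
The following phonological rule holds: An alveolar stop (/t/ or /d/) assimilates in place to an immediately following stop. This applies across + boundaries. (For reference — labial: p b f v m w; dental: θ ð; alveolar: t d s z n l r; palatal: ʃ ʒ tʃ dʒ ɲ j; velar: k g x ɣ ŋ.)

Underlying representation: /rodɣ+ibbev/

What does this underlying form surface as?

no segment meets the rule's conditions; no change.

[rodɣ+ibbev]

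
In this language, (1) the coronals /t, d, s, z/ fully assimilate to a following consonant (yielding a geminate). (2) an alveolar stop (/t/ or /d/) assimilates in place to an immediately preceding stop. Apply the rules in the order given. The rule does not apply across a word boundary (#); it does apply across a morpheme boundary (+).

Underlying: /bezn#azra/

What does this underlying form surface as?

[benn#arra]

Rule 1: /z/ before /n/ → [n] (total assimilation)
Rule 1: /z/ before /r/ → [r] (total assimilation)
After rule 1: benn#arra
Rule 2: no segment meets the rule's conditions; no change.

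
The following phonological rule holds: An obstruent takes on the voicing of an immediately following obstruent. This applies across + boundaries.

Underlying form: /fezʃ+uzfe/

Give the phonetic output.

/z/ before /ʃ/ (voiceless) → [s]
/z/ before /f/ (voiceless) → [s]

[fesʃ+usfe]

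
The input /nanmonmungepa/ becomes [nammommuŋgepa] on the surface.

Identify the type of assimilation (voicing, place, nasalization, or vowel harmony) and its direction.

/n/→[m] /n/→[m] /n/→[ŋ].
Each target copies a feature from the following segment, so the direction is regressive.

place assimilation, regressive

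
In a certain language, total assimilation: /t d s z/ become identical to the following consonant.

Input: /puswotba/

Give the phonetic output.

[puwwobba]

/s/ before /w/ → [w] (total assimilation)
/t/ before /b/ → [b] (total assimilation)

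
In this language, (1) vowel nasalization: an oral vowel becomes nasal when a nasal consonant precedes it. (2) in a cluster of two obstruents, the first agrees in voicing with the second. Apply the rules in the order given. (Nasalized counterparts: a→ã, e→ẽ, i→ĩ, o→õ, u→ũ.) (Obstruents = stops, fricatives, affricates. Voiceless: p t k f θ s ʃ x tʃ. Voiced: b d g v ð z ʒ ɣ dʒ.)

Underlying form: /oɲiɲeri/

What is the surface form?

Rule 1: /i/ after nasal /ɲ/ → [ĩ]
Rule 1: /e/ after nasal /ɲ/ → [ẽ]
After rule 1: oɲĩɲẽri
Rule 2: no segment meets the rule's conditions; no change.

[oɲĩɲẽri]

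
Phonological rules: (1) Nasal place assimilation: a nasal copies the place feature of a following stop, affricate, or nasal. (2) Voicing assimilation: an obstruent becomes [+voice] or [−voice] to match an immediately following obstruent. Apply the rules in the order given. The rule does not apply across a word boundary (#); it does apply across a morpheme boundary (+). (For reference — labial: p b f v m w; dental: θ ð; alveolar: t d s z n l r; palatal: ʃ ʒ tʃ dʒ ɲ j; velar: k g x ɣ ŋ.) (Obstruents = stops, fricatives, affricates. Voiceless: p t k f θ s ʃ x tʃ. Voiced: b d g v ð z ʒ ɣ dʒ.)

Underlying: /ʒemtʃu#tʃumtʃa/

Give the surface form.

Rule 1: /m/ before /tʃ/ (palatal) → [ɲ]
Rule 1: /m/ before /tʃ/ (palatal) → [ɲ]
After rule 1: ʒeɲtʃu#tʃuɲtʃa
Rule 2: no segment meets the rule's conditions; no change.

[ʒeɲtʃu#tʃuɲtʃa]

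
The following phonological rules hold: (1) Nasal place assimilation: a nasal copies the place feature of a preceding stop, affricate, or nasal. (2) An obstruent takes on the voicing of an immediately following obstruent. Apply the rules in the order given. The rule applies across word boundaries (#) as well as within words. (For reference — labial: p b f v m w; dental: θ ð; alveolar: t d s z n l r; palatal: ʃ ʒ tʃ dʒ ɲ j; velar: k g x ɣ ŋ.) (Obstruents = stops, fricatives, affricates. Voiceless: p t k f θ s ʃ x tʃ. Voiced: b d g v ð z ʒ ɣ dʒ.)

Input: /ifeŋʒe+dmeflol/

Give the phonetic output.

[ifeŋʒe+dneflol]

Rule 1: /m/ after /d/ (alveolar) → [n]
After rule 1: ifeŋʒe+dneflol
Rule 2: no segment meets the rule's conditions; no change.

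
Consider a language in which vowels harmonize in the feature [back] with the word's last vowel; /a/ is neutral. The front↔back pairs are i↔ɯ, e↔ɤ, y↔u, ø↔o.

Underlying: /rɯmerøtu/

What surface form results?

/e/ harmonizes with /u/ ([+back]) → [ɤ]
/ø/ harmonizes with /u/ ([+back]) → [o]

[rɯmɤrotu]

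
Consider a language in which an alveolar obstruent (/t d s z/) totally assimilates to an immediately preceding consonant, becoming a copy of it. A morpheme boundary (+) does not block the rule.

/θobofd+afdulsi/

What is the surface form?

/d/ after /f/ → [f] (total assimilation)
/d/ after /f/ → [f] (total assimilation)
/s/ after /l/ → [l] (total assimilation)

[θoboff+affulli]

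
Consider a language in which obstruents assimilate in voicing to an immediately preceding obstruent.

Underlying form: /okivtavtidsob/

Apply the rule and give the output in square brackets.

/t/ after /v/ (voiced) → [d]
/t/ after /v/ (voiced) → [d]
/s/ after /d/ (voiced) → [z]

[okivdavdidzob]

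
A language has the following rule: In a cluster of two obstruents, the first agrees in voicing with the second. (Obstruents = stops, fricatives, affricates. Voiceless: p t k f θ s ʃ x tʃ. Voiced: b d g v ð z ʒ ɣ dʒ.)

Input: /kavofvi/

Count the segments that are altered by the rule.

/f/ before /v/ (voiced) → [v]
1 segment changes.

1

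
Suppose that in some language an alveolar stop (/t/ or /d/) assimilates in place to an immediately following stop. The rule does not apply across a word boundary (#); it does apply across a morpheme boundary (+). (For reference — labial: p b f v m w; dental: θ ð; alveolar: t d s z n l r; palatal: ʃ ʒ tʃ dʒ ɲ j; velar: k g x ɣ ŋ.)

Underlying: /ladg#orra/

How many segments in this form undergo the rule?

/d/ before /g/ (velar) → [g]
1 segment changes.

1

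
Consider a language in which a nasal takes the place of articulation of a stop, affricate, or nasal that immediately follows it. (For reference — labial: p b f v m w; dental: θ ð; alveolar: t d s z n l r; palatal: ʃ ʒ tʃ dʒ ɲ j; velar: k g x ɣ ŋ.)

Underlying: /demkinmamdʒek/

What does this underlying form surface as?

/m/ before /k/ (velar) → [ŋ]
/n/ before /m/ (labial) → [m]
/m/ before /dʒ/ (palatal) → [ɲ]

[deŋkimmaɲdʒek]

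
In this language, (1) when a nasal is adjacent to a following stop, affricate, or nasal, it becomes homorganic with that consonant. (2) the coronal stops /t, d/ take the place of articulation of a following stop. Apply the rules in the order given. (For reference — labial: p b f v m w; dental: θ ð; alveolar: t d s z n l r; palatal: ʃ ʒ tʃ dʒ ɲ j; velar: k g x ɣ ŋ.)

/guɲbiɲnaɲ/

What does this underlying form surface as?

[gumbinnaɲ]

Rule 1: /ɲ/ before /b/ (labial) → [m]
Rule 1: /ɲ/ before /n/ (alveolar) → [n]
After rule 1: gumbinnaɲ
Rule 2: no segment meets the rule's conditions; no change.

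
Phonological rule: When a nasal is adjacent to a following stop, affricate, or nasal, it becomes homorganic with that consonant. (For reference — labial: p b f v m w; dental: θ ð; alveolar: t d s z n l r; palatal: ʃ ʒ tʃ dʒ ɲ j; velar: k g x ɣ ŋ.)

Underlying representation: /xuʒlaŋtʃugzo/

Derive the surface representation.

/ŋ/ before /tʃ/ (palatal) → [ɲ]

[xuʒlaɲtʃugzo]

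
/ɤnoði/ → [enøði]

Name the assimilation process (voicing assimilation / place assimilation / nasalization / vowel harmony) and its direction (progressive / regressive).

/ɤ/→[e] /o/→[ø].
Vowels agree with the last vowel, so the harmony is regressive.

vowel harmony, regressive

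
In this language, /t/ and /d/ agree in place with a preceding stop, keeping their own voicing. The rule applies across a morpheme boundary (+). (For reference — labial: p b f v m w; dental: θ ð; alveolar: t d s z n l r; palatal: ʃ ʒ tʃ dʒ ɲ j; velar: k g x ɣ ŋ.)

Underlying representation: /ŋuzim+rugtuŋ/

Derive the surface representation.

[ŋuzim+rugkuŋ]

/t/ after /g/ (velar) → [k]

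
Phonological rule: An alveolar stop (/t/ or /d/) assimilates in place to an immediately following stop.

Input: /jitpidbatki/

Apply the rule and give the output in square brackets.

/t/ before /p/ (labial) → [p]
/d/ before /b/ (labial) → [b]
/t/ before /k/ (velar) → [k]

[jippibbakki]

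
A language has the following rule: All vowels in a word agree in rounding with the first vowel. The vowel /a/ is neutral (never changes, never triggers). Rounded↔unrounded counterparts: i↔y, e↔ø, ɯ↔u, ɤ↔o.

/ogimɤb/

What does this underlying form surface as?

[ogymob]

/i/ harmonizes with /o/ ([+round]) → [y]
/ɤ/ harmonizes with /o/ ([+round]) → [o]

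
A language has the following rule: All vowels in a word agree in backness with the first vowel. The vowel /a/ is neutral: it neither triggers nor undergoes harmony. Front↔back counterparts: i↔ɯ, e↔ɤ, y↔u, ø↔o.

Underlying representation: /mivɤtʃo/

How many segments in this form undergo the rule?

/ɤ/ harmonizes with /i/ ([-back]) → [e]
/o/ harmonizes with /i/ ([-back]) → [ø]
2 segments change.

2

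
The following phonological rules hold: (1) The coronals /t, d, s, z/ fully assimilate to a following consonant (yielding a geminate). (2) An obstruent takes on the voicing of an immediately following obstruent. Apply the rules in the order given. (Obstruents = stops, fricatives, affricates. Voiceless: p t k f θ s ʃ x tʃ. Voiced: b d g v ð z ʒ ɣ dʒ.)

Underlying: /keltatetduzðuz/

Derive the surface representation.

Rule 1: /t/ before /d/ → [d] (total assimilation)
Rule 1: /z/ before /ð/ → [ð] (total assimilation)
After rule 1: keltatedduððuz
Rule 2: no segment meets the rule's conditions; no change.

[keltatedduððuz]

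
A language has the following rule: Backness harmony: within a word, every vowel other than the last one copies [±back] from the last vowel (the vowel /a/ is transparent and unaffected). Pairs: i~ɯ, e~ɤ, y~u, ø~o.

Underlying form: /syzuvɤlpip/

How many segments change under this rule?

/u/ harmonizes with /i/ ([-back]) → [y]
/ɤ/ harmonizes with /i/ ([-back]) → [e]
2 segments change.

2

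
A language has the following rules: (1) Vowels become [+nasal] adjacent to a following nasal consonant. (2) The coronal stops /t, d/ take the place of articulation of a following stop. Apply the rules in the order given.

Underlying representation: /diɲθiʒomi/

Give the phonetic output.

Rule 1: /i/ before nasal /ɲ/ → [ĩ]
Rule 1: /o/ before nasal /m/ → [õ]
After rule 1: dĩɲθiʒõmi
Rule 2: no segment meets the rule's conditions; no change.

[dĩɲθiʒõmi]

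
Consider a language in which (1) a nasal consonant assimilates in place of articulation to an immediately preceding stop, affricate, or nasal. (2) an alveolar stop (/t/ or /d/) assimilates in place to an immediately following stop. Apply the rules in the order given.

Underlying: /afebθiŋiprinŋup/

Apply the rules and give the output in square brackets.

[afebθiŋiprinnup]

Rule 1: /ŋ/ after /n/ (alveolar) → [n]
After rule 1: afebθiŋiprinnup
Rule 2: no segment meets the rule's conditions; no change.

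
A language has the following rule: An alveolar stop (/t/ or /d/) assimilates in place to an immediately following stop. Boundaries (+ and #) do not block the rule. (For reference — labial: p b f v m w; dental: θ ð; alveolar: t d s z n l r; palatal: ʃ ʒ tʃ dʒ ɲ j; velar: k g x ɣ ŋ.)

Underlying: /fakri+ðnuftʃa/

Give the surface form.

no segment meets the rule's conditions; no change.

[fakri+ðnuftʃa]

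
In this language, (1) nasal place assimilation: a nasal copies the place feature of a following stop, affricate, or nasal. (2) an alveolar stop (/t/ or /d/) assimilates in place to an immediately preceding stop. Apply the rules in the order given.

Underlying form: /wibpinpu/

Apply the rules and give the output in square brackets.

[wibpimpu]

Rule 1: /n/ before /p/ (labial) → [m]
After rule 1: wibpimpu
Rule 2: no segment meets the rule's conditions; no change.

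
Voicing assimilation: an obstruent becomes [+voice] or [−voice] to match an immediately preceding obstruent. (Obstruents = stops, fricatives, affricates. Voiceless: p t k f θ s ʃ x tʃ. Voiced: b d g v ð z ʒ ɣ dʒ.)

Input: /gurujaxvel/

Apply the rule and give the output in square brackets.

/v/ after /x/ (voiceless) → [f]

[gurujaxfel]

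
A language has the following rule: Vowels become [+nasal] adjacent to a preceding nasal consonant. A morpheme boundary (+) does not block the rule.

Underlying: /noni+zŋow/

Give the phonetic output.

/o/ after nasal /n/ → [õ]
/i/ after nasal /n/ → [ĩ]
/o/ after nasal /ŋ/ → [õ]

[nõnĩ+zŋõw]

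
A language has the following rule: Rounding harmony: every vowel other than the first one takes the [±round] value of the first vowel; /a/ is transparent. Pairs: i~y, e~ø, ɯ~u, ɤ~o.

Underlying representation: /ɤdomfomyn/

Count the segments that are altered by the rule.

3

/o/ harmonizes with /ɤ/ ([-round]) → [ɤ]
/o/ harmonizes with /ɤ/ ([-round]) → [ɤ]
/y/ harmonizes with /ɤ/ ([-round]) → [i]
3 segments change.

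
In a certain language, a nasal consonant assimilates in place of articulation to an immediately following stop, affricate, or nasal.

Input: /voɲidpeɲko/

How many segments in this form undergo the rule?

/ɲ/ before /k/ (velar) → [ŋ]
1 segment changes.

1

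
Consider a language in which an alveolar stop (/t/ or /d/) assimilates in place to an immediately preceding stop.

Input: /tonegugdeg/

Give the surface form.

/d/ after /g/ (velar) → [g]

[toneguggeg]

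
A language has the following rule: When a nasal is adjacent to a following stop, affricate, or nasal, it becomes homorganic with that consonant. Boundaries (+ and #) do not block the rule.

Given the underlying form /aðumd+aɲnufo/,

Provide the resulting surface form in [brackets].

[aðund+annufo]

/m/ before /d/ (alveolar) → [n]
/ɲ/ before /n/ (alveolar) → [n]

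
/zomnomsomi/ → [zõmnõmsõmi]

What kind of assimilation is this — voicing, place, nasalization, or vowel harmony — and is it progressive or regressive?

nasalization, regressive

/o/→[õ] /o/→[õ] /o/→[õ].
Each target copies a feature from the following segment, so the direction is regressive.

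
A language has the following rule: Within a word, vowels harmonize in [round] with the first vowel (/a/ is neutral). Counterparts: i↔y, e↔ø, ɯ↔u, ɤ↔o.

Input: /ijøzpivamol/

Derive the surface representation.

/ø/ harmonizes with /i/ ([-round]) → [e]
/o/ harmonizes with /i/ ([-round]) → [ɤ]

[ijezpivamɤl]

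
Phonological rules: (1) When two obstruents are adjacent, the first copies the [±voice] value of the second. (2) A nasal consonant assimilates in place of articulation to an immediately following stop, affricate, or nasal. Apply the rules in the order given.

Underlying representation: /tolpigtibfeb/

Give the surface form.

[tolpiktipfeb]

Rule 1: /g/ before /t/ (voiceless) → [k]
Rule 1: /b/ before /f/ (voiceless) → [p]
After rule 1: tolpiktipfeb
Rule 2: no segment meets the rule's conditions; no change.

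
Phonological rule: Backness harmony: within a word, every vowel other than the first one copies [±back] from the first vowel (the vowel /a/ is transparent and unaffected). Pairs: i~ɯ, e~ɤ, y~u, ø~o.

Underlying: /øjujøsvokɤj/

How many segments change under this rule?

/u/ harmonizes with /ø/ ([-back]) → [y]
/o/ harmonizes with /ø/ ([-back]) → [ø]
/ɤ/ harmonizes with /ø/ ([-back]) → [e]
3 segments change.

3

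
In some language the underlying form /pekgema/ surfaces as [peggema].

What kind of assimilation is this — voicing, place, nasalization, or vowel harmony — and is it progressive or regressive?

voicing assimilation, regressive

/k/→[g].
Each target copies a feature from the following segment, so the direction is regressive.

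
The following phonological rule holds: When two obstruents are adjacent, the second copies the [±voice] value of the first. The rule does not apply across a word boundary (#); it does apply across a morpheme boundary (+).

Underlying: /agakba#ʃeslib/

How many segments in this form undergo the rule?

1

/b/ after /k/ (voiceless) → [p]
1 segment changes.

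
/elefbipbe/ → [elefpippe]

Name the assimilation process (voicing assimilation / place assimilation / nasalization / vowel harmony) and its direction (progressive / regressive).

/b/→[p] /b/→[p].
Each target copies a feature from the preceding segment, so the direction is progressive.

voicing assimilation, progressive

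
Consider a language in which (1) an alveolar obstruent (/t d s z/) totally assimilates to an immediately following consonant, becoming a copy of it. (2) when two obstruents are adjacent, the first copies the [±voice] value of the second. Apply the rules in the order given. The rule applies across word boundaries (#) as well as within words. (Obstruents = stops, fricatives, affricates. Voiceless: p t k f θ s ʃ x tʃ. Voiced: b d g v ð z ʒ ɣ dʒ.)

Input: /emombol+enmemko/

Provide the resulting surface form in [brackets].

[emombol+enmemko]

Rule 1: no segment meets the rule's conditions; no change.
After rule 1: emombol+enmemko
Rule 2: no segment meets the rule's conditions; no change.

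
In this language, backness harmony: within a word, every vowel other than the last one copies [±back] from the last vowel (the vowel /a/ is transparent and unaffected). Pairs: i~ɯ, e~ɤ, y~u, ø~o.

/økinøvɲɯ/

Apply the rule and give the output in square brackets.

/ø/ harmonizes with /ɯ/ ([+back]) → [o]
/i/ harmonizes with /ɯ/ ([+back]) → [ɯ]
/ø/ harmonizes with /ɯ/ ([+back]) → [o]

[okɯnovɲɯ]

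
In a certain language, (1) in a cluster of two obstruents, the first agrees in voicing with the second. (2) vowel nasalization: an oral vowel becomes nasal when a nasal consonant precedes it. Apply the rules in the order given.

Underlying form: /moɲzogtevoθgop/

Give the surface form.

[mõɲzoktevoðgop]

Rule 1: /g/ before /t/ (voiceless) → [k]
Rule 1: /θ/ before /g/ (voiced) → [ð]
After rule 1: moɲzoktevoðgop
Rule 2: /o/ after nasal /m/ → [õ]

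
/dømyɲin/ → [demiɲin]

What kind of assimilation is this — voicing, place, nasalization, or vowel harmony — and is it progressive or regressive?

/ø/→[e] /y/→[i].
Vowels agree with the last vowel, so the harmony is regressive.

vowel harmony, regressive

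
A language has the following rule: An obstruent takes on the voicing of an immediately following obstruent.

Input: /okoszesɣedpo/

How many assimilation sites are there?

/s/ before /z/ (voiced) → [z]
/s/ before /ɣ/ (voiced) → [z]
/d/ before /p/ (voiceless) → [t]
3 segments change.

3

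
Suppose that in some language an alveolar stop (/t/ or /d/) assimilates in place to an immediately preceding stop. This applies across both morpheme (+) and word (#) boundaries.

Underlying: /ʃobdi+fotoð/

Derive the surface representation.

[ʃobbi+fotoð]

/d/ after /b/ (labial) → [b]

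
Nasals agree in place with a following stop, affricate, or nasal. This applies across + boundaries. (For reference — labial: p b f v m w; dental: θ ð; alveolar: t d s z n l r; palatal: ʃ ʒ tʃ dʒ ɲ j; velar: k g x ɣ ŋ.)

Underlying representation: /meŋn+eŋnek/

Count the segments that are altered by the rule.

/ŋ/ before /n/ (alveolar) → [n]
/ŋ/ before /n/ (alveolar) → [n]
2 segments change.

2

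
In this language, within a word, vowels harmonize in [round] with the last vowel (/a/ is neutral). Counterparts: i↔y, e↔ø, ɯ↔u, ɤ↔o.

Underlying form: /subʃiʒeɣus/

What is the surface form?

/i/ harmonizes with /u/ ([+round]) → [y]
/e/ harmonizes with /u/ ([+round]) → [ø]

[subʃyʒøɣus]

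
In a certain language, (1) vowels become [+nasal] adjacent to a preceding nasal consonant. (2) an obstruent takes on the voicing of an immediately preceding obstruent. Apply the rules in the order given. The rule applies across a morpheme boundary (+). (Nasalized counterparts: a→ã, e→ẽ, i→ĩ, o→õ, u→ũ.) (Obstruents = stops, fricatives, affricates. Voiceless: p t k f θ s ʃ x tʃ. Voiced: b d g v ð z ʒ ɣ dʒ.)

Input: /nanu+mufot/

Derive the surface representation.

Rule 1: /a/ after nasal /n/ → [ã]
Rule 1: /u/ after nasal /n/ → [ũ]
Rule 1: /u/ after nasal /m/ → [ũ]
After rule 1: nãnũ+mũfot
Rule 2: no segment meets the rule's conditions; no change.

[nãnũ+mũfot]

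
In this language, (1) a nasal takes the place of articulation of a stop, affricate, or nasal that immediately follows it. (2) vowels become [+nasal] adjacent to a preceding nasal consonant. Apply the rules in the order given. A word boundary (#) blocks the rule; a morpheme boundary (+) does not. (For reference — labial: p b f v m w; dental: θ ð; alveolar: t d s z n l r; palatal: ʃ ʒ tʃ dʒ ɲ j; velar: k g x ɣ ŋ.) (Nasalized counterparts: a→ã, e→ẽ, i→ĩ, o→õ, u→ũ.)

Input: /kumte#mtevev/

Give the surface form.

[kunte#ntevev]

Rule 1: /m/ before /t/ (alveolar) → [n]
Rule 1: /m/ before /t/ (alveolar) → [n]
After rule 1: kunte#ntevev
Rule 2: no segment meets the rule's conditions; no change.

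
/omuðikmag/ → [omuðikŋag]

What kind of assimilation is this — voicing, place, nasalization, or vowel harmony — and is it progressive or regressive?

/m/→[ŋ].
Each target copies a feature from the preceding segment, so the direction is progressive.

place assimilation, progressive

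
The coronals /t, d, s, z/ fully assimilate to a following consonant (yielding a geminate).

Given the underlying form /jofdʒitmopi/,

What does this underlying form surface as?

/t/ before /m/ → [m] (total assimilation)

[jofdʒimmopi]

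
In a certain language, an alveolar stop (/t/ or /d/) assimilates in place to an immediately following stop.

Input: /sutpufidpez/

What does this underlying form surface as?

[suppufibpez]

/t/ before /p/ (labial) → [p]
/d/ before /p/ (labial) → [b]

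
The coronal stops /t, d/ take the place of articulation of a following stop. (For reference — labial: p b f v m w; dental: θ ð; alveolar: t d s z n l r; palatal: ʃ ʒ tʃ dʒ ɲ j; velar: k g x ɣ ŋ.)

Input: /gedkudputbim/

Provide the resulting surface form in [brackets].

[gegkubpupbim]

/d/ before /k/ (velar) → [g]
/d/ before /p/ (labial) → [b]
/t/ before /b/ (labial) → [p]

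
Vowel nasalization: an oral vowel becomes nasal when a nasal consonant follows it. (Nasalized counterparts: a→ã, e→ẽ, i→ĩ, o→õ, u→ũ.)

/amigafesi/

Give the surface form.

[ãmigafesi]

/a/ before nasal /m/ → [ã]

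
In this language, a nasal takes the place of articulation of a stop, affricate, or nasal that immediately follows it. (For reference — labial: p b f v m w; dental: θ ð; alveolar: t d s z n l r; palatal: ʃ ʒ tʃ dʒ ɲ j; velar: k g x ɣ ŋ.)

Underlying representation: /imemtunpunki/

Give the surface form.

/m/ before /t/ (alveolar) → [n]
/n/ before /p/ (labial) → [m]
/n/ before /k/ (velar) → [ŋ]

[imentumpuŋki]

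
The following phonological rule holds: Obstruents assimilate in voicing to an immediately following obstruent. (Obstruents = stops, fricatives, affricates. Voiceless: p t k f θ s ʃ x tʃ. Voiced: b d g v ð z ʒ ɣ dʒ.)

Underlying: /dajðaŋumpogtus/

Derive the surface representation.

[dajðaŋumpoktus]

/g/ before /t/ (voiceless) → [k]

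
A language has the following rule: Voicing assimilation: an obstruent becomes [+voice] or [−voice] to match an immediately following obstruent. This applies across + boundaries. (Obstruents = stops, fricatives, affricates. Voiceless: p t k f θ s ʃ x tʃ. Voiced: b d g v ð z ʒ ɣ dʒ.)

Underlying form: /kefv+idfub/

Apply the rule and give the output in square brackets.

/f/ before /v/ (voiced) → [v]
/d/ before /f/ (voiceless) → [t]

[kevv+itfub]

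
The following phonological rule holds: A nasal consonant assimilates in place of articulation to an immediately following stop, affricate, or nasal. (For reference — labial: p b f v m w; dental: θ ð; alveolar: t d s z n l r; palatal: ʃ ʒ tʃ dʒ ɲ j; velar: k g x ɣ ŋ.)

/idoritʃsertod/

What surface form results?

[idoritʃsertod]

no segment meets the rule's conditions; no change.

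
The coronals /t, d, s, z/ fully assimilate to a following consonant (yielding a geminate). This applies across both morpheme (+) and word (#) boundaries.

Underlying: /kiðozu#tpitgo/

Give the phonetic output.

[kiðozu#ppiggo]

/t/ before /p/ → [p] (total assimilation)
/t/ before /g/ → [g] (total assimilation)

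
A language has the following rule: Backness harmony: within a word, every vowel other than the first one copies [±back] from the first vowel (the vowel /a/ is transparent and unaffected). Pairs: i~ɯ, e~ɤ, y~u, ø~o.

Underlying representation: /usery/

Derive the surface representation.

[usɤru]

/e/ harmonizes with /u/ ([+back]) → [ɤ]
/y/ harmonizes with /u/ ([+back]) → [u]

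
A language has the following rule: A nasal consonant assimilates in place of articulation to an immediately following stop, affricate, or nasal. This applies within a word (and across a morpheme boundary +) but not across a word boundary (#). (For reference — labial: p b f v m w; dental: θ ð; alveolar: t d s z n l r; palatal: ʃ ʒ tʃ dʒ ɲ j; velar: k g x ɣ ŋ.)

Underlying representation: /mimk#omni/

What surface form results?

[miŋk#onni]

/m/ before /k/ (velar) → [ŋ]
/m/ before /n/ (alveolar) → [n]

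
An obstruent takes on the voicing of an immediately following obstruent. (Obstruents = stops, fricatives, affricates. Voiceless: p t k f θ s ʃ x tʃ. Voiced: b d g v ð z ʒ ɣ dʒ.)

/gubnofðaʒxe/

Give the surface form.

[gubnovðaʃxe]

/f/ before /ð/ (voiced) → [v]
/ʒ/ before /x/ (voiceless) → [ʃ]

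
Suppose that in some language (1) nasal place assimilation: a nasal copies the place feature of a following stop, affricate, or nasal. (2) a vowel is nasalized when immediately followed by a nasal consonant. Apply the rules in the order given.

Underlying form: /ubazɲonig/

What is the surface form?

[ubazɲõnig]

Rule 1: no segment meets the rule's conditions; no change.
After rule 1: ubazɲonig
Rule 2: /o/ before nasal /n/ → [õ]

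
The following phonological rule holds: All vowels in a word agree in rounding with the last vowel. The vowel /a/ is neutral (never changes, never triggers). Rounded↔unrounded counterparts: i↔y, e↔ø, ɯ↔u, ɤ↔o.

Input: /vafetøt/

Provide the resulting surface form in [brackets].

[vaføtøt]

/e/ harmonizes with /ø/ ([+round]) → [ø]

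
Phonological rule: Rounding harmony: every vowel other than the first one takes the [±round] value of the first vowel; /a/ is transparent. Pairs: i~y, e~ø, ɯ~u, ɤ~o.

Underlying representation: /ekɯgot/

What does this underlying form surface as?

[ekɯgɤt]

/o/ harmonizes with /e/ ([-round]) → [ɤ]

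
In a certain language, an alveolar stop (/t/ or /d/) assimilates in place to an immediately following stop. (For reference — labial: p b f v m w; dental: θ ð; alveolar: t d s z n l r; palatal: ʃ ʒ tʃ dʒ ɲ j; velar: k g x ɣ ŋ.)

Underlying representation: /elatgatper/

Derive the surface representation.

[elakgapper]

/t/ before /g/ (velar) → [k]
/t/ before /p/ (labial) → [p]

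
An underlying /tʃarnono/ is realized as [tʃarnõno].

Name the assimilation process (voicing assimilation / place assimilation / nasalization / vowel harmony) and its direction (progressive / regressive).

nasalization, regressive

/o/→[õ].
Each target copies a feature from the following segment, so the direction is regressive.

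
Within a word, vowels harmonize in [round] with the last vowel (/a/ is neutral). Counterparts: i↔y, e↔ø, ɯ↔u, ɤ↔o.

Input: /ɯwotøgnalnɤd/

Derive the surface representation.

[ɯwɤtegnalnɤd]

/o/ harmonizes with /ɤ/ ([-round]) → [ɤ]
/ø/ harmonizes with /ɤ/ ([-round]) → [e]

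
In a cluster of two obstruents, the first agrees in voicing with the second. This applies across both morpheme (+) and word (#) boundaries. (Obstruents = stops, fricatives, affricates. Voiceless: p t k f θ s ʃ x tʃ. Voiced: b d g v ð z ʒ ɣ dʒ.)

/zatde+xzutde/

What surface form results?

[zadde+ɣzudde]

/t/ before /d/ (voiced) → [d]
/x/ before /z/ (voiced) → [ɣ]
/t/ before /d/ (voiced) → [d]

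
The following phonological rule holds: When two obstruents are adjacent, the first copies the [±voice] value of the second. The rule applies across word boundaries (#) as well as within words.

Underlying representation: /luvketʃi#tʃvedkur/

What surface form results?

/v/ before /k/ (voiceless) → [f]
/tʃ/ before /v/ (voiced) → [dʒ]
/d/ before /k/ (voiceless) → [t]

[lufketʃi#dʒvetkur]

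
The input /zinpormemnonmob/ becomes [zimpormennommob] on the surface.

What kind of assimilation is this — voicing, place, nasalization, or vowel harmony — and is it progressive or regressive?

place assimilation, regressive

/n/→[m] /m/→[n] /n/→[m].
Each target copies a feature from the following segment, so the direction is regressive.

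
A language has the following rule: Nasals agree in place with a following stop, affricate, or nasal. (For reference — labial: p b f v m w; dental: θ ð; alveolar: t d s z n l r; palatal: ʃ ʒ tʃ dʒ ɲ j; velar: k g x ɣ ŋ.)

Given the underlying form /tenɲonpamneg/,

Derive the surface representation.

[teɲɲompanneg]

/n/ before /ɲ/ (palatal) → [ɲ]
/n/ before /p/ (labial) → [m]
/m/ before /n/ (alveolar) → [n]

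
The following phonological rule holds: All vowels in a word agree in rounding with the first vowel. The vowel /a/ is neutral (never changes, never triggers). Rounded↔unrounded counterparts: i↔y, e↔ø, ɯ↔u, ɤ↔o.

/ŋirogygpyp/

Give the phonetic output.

/o/ harmonizes with /i/ ([-round]) → [ɤ]
/y/ harmonizes with /i/ ([-round]) → [i]
/y/ harmonizes with /i/ ([-round]) → [i]

[ŋirɤgigpip]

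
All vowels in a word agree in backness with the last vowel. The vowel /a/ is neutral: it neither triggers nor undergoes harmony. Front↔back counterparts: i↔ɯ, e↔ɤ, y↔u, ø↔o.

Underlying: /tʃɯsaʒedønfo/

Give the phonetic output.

/e/ harmonizes with /o/ ([+back]) → [ɤ]
/ø/ harmonizes with /o/ ([+back]) → [o]

[tʃɯsaʒɤdonfo]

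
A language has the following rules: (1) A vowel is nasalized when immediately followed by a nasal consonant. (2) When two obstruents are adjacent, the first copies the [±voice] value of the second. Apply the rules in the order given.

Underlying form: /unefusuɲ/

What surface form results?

Rule 1: /u/ before nasal /n/ → [ũ]
Rule 1: /u/ before nasal /ɲ/ → [ũ]
After rule 1: ũnefusũɲ
Rule 2: no segment meets the rule's conditions; no change.

[ũnefusũɲ]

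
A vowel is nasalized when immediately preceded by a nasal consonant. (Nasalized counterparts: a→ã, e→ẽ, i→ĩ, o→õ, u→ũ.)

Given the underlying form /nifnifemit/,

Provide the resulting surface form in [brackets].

[nĩfnĩfemĩt]

/i/ after nasal /n/ → [ĩ]
/i/ after nasal /n/ → [ĩ]
/i/ after nasal /m/ → [ĩ]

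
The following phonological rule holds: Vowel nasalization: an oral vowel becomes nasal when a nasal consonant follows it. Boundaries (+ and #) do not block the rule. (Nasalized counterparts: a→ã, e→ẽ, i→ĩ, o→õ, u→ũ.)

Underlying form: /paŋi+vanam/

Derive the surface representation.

/a/ before nasal /ŋ/ → [ã]
/a/ before nasal /n/ → [ã]
/a/ before nasal /m/ → [ã]

[pãŋi+vãnãm]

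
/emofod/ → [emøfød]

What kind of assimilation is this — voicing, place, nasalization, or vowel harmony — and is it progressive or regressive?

vowel harmony, progressive

/o/→[ø] /o/→[ø].
Vowels agree with the first vowel, so the harmony is progressive.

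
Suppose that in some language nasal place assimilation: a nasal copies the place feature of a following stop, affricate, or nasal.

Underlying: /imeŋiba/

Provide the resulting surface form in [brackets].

no segment meets the rule's conditions; no change.

[imeŋiba]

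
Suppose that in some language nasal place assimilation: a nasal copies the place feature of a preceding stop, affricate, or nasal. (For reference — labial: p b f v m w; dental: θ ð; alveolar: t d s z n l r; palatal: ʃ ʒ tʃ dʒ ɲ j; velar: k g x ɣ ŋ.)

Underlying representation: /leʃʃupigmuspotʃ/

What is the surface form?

[leʃʃupigŋuspotʃ]

/m/ after /g/ (velar) → [ŋ]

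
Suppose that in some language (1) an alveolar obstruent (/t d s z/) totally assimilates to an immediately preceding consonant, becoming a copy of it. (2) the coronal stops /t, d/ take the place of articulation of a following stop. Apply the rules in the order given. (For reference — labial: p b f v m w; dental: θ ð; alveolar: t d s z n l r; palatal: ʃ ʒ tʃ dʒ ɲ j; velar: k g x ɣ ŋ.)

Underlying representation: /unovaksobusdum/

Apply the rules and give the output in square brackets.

Rule 1: /s/ after /k/ → [k] (total assimilation)
Rule 1: /d/ after /s/ → [s] (total assimilation)
After rule 1: unovakkobussum
Rule 2: no segment meets the rule's conditions; no change.

[unovakkobussum]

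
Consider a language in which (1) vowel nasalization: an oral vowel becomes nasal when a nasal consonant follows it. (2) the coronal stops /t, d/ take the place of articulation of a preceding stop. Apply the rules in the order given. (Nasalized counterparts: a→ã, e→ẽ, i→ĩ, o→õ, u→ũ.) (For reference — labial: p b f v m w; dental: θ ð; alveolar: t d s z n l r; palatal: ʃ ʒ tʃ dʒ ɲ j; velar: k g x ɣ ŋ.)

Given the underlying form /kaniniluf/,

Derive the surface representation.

Rule 1: /a/ before nasal /n/ → [ã]
Rule 1: /i/ before nasal /n/ → [ĩ]
After rule 1: kãnĩniluf
Rule 2: no segment meets the rule's conditions; no change.

[kãnĩniluf]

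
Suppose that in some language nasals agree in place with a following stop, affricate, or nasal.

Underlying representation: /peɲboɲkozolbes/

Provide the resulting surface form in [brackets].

[pemboŋkozolbes]

/ɲ/ before /b/ (labial) → [m]
/ɲ/ before /k/ (velar) → [ŋ]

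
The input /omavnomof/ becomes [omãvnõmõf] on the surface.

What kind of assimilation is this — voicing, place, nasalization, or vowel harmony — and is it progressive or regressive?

/a/→[ã] /o/→[õ] /o/→[õ].
Each target copies a feature from the preceding segment, so the direction is progressive.

nasalization, progressive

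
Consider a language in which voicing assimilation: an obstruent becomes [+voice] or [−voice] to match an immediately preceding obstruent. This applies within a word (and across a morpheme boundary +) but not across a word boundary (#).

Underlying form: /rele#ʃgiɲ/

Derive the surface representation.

/g/ after /ʃ/ (voiceless) → [k]

[rele#ʃkiɲ]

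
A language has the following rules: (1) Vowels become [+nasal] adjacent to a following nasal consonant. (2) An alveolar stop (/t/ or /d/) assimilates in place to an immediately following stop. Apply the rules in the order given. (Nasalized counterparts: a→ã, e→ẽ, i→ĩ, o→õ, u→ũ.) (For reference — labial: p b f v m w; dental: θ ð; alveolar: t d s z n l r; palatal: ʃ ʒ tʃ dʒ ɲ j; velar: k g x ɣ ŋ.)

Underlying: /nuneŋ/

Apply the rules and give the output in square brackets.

Rule 1: /u/ before nasal /n/ → [ũ]
Rule 1: /e/ before nasal /ŋ/ → [ẽ]
After rule 1: nũnẽŋ
Rule 2: no segment meets the rule's conditions; no change.

[nũnẽŋ]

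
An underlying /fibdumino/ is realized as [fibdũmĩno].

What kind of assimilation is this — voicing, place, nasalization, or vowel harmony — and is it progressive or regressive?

/u/→[ũ] /i/→[ĩ].
Each target copies a feature from the following segment, so the direction is regressive.

nasalization, regressive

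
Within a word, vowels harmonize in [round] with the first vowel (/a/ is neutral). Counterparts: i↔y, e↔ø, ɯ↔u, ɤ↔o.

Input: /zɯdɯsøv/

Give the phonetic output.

/ø/ harmonizes with /ɯ/ ([-round]) → [e]

[zɯdɯsev]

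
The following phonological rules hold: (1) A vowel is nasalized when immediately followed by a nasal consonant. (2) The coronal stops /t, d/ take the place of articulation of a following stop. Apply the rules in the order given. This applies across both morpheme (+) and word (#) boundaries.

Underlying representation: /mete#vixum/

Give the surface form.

[mete#vixũm]

Rule 1: /u/ before nasal /m/ → [ũ]
After rule 1: mete#vixũm
Rule 2: no segment meets the rule's conditions; no change.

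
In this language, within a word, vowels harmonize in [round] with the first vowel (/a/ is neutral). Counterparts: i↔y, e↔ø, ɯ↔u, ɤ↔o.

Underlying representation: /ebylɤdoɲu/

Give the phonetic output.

[ebilɤdɤɲɯ]

/y/ harmonizes with /e/ ([-round]) → [i]
/o/ harmonizes with /e/ ([-round]) → [ɤ]
/u/ harmonizes with /e/ ([-round]) → [ɯ]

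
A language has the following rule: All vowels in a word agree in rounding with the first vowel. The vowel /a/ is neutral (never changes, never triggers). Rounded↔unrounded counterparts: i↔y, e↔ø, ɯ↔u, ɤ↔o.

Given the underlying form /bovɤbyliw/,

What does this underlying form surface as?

/ɤ/ harmonizes with /o/ ([+round]) → [o]
/i/ harmonizes with /o/ ([+round]) → [y]

[bovobylyw]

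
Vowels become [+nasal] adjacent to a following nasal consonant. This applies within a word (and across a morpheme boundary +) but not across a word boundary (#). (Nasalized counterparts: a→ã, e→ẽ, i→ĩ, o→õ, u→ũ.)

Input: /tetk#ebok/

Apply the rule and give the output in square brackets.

[tetk#ebok]

no segment meets the rule's conditions; no change.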